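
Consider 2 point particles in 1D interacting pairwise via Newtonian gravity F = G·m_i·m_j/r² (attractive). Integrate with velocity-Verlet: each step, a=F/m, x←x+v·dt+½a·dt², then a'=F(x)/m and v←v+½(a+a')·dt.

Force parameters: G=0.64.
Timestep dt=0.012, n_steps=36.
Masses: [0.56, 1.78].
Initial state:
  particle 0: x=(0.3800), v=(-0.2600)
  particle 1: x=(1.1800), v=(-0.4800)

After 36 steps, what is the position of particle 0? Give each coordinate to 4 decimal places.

step 0: x0=(0.3800) x1=(1.1800)
step 1: x0=(0.3770) x1=(1.1742)
step 2: x0=(0.3743) x1=(1.1683)
step 3: x0=(0.3718) x1=(1.1624)
step 4: x0=(0.3696) x1=(1.1563)
step 5: x0=(0.3676) x1=(1.1502)
step 6: x0=(0.3660) x1=(1.1440)
step 7: x0=(0.3646) x1=(1.1377)
step 8: x0=(0.3634) x1=(1.1313)
step 9: x0=(0.3626) x1=(1.1248)
step 10: x0=(0.3620) x1=(1.1182)
step 11: x0=(0.3617) x1=(1.1116)
step 12: x0=(0.3617) x1=(1.1049)
step 13: x0=(0.3620) x1=(1.0980)
step 14: x0=(0.3626) x1=(1.0911)
step 15: x0=(0.3635) x1=(1.0841)
step 16: x0=(0.3648) x1=(1.0769)
step 17: x0=(0.3663) x1=(1.0697)
step 18: x0=(0.3682) x1=(1.0624)
step 19: x0=(0.3704) x1=(1.0549)
step 20: x0=(0.3730) x1=(1.0474)
step 21: x0=(0.3760) x1=(1.0397)
step 22: x0=(0.3793) x1=(1.0319)
step 23: x0=(0.3830) x1=(1.0240)
step 24: x0=(0.3871) x1=(1.0160)
step 25: x0=(0.3916) x1=(1.0078)
step 26: x0=(0.3965) x1=(0.9995)
step 27: x0=(0.4019) x1=(0.9911)
step 28: x0=(0.4078) x1=(0.9825)
step 29: x0=(0.4141) x1=(0.9738)
step 30: x0=(0.4210) x1=(0.9648)
step 31: x0=(0.4285) x1=(0.9558)
step 32: x0=(0.4365) x1=(0.9465)
step 33: x0=(0.4451) x1=(0.9370)
step 34: x0=(0.4545) x1=(0.9274)
step 35: x0=(0.4646) x1=(0.9174)
step 36: x0=(0.4754) x1=(0.9073)

(0.4754)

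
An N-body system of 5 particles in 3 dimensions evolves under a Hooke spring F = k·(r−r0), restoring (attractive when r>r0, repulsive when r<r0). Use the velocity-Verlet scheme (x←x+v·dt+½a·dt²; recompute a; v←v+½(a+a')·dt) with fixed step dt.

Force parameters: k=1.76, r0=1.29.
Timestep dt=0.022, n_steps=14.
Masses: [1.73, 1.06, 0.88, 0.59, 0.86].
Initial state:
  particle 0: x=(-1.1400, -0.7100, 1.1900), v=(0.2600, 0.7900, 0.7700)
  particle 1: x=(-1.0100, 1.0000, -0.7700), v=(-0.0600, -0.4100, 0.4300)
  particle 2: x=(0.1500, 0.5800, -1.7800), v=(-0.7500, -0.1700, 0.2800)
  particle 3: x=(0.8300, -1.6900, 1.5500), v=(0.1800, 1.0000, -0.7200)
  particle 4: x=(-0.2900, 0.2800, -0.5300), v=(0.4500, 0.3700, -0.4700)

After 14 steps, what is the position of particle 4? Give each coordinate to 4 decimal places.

step 0: x0=(-1.1400, -0.7100, 1.1900) x1=(-1.0100, 1.0000, -0.7700) x2=(0.1500, 0.5800, -1.7800) x3=(0.8300, -1.6900, 1.5500) x4=(-0.2900, 0.2800, -0.5300)
step 1: x0=(-1.1338, -0.6922, 1.2061) x1=(-1.0108, 0.9899, -0.7596) x2=(0.1332, 0.5751, -1.7717) x3=(0.8317, -1.6644, 1.5304) x4=(-0.2799, 0.2873, -0.5394)
step 2: x0=(-1.1266, -0.6736, 1.2205) x1=(-1.0107, 0.9778, -0.7474) x2=(0.1159, 0.5681, -1.7592) x3=(0.8287, -1.6319, 1.5034) x4=(-0.2692, 0.2929, -0.5469)
step 3: x0=(-1.1183, -0.6542, 1.2332) x1=(-1.0096, 0.9637, -0.7333) x2=(0.0981, 0.5589, -1.7426) x3=(0.8212, -1.5925, 1.4692) x4=(-0.2581, 0.2969, -0.5525)
step 4: x0=(-1.1092, -0.6341, 1.2442) x1=(-1.0075, 0.9477, -0.7175) x2=(0.0799, 0.5477, -1.7219) x3=(0.8093, -1.5464, 1.4279) x4=(-0.2466, 0.2992, -0.5561)
step 5: x0=(-1.0991, -0.6132, 1.2535) x1=(-1.0046, 0.9299, -0.7000) x2=(0.0612, 0.5345, -1.6973) x3=(0.7929, -1.4940, 1.3799) x4=(-0.2346, 0.3000, -0.5578)
step 6: x0=(-1.0881, -0.5915, 1.2611) x1=(-1.0008, 0.9103, -0.6807) x2=(0.0422, 0.5194, -1.6690) x3=(0.7724, -1.4355, 1.3254) x4=(-0.2223, 0.2992, -0.5577)
step 7: x0=(-1.0762, -0.5692, 1.2670) x1=(-0.9963, 0.8890, -0.6598) x2=(0.0229, 0.5025, -1.6370) x3=(0.7478, -1.3713, 1.2649) x4=(-0.2096, 0.2970, -0.5556)
step 8: x0=(-1.0634, -0.5461, 1.2712) x1=(-0.9909, 0.8661, -0.6374) x2=(0.0033, 0.4838, -1.6015) x3=(0.7193, -1.3016, 1.1985) x4=(-0.1965, 0.2933, -0.5516)
step 9: x0=(-1.0499, -0.5224, 1.2737) x1=(-0.9849, 0.8418, -0.6134) x2=(-0.0165, 0.4636, -1.5628) x3=(0.6871, -1.2269, 1.1269) x4=(-0.1832, 0.2883, -0.5459)
step 10: x0=(-1.0356, -0.4980, 1.2746) x1=(-0.9783, 0.8161, -0.5880) x2=(-0.0366, 0.4419, -1.5211) x3=(0.6515, -1.1477, 1.0503) x4=(-0.1696, 0.2821, -0.5383)
step 11: x0=(-1.0206, -0.4730, 1.2739) x1=(-0.9710, 0.7891, -0.5613) x2=(-0.0569, 0.4188, -1.4765) x3=(0.6128, -1.0643, 0.9693) x4=(-0.1557, 0.2747, -0.5291)
step 12: x0=(-1.0049, -0.4475, 1.2717) x1=(-0.9633, 0.7611, -0.5333) x2=(-0.0773, 0.3945, -1.4294) x3=(0.5712, -0.9772, 0.8844) x4=(-0.1417, 0.2663, -0.5183)
step 13: x0=(-0.9887, -0.4214, 1.2680) x1=(-0.9552, 0.7320, -0.5041) x2=(-0.0980, 0.3690, -1.3799) x3=(0.5270, -0.8869, 0.7960) x4=(-0.1274, 0.2569, -0.5059)
step 14: x0=(-0.9718, -0.3948, 1.2628) x1=(-0.9467, 0.7021, -0.4739) x2=(-0.1187, 0.3426, -1.3283) x3=(0.4805, -0.7939, 0.7047) x4=(-0.1130, 0.2467, -0.4920)

(-0.1130, 0.2467, -0.4920)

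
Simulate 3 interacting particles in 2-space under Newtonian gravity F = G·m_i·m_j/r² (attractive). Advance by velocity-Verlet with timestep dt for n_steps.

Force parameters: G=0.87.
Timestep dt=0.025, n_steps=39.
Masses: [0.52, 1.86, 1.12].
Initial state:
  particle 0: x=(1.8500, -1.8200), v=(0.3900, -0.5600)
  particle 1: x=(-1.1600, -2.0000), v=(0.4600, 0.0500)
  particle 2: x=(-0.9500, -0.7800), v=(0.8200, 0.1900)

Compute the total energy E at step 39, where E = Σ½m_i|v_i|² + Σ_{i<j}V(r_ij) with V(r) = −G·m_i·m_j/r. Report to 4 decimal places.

-1.1885

step 0: x0=(1.8500, -1.8200) x1=(-1.1600, -2.0000) x2=(-0.9500, -0.7800)
step 1: x0=(1.8597, -1.8340) x1=(-1.1485, -1.9986) x2=(-0.9295, -0.7756)
step 2: x0=(1.8691, -1.8480) x1=(-1.1368, -1.9967) x2=(-0.9092, -0.7718)
step 3: x0=(1.8785, -1.8619) x1=(-1.1250, -1.9945) x2=(-0.8889, -0.7687)
step 4: x0=(1.8876, -1.8759) x1=(-1.1132, -1.9919) x2=(-0.8687, -0.7662)
step 5: x0=(1.8966, -1.8898) x1=(-1.1012, -1.9889) x2=(-0.8486, -0.7644)
step 6: x0=(1.9053, -1.9037) x1=(-1.0891, -1.9855) x2=(-0.8286, -0.7633)
step 7: x0=(1.9139, -1.9175) x1=(-1.0770, -1.9818) x2=(-0.8087, -0.7627)
step 8: x0=(1.9224, -1.9314) x1=(-1.0647, -1.9776) x2=(-0.7889, -0.7629)
step 9: x0=(1.9306, -1.9452) x1=(-1.0522, -1.9731) x2=(-0.7693, -0.7636)
step 10: x0=(1.9387, -1.9590) x1=(-1.0397, -1.9682) x2=(-0.7497, -0.7651)
step 11: x0=(1.9466, -1.9727) x1=(-1.0270, -1.9629) x2=(-0.7303, -0.7671)
step 12: x0=(1.9543, -1.9865) x1=(-1.0142, -1.9572) x2=(-0.7110, -0.7699)
step 13: x0=(1.9619, -2.0002) x1=(-1.0013, -1.9511) x2=(-0.6919, -0.7733)
step 14: x0=(1.9692, -2.0138) x1=(-0.9882, -1.9447) x2=(-0.6729, -0.7774)
step 15: x0=(1.9764, -2.0275) x1=(-0.9750, -1.9378) x2=(-0.6540, -0.7821)
step 16: x0=(1.9834, -2.0411) x1=(-0.9617, -1.9305) x2=(-0.6353, -0.7876)
step 17: x0=(1.9902, -2.0546) x1=(-0.9482, -1.9228) x2=(-0.6168, -0.7937)
step 18: x0=(1.9968, -2.0682) x1=(-0.9345, -1.9147) x2=(-0.5984, -0.8006)
step 19: x0=(2.0033, -2.0816) x1=(-0.9207, -1.9061) x2=(-0.5802, -0.8082)
step 20: x0=(2.0096, -2.0951) x1=(-0.9067, -1.8972) x2=(-0.5623, -0.8165)
step 21: x0=(2.0156, -2.1085) x1=(-0.8925, -1.8877) x2=(-0.5445, -0.8256)
step 22: x0=(2.0215, -2.1219) x1=(-0.8782, -1.8778) x2=(-0.5269, -0.8355)
step 23: x0=(2.0272, -2.1352) x1=(-0.8636, -1.8675) x2=(-0.5096, -0.8462)
step 24: x0=(2.0328, -2.1485) x1=(-0.8489, -1.8566) x2=(-0.4926, -0.8578)
step 25: x0=(2.0381, -2.1617) x1=(-0.8339, -1.8453) x2=(-0.4758, -0.8702)
step 26: x0=(2.0433, -2.1749) x1=(-0.8187, -1.8334) x2=(-0.4593, -0.8835)
step 27: x0=(2.0482, -2.1880) x1=(-0.8033, -1.8209) x2=(-0.4431, -0.8977)
step 28: x0=(2.0530, -2.2011) x1=(-0.7876, -1.8079) x2=(-0.4273, -0.9129)
step 29: x0=(2.0576, -2.2141) x1=(-0.7716, -1.7943) x2=(-0.4118, -0.9291)
step 30: x0=(2.0620, -2.2271) x1=(-0.7553, -1.7801) x2=(-0.3968, -0.9465)
step 31: x0=(2.0662, -2.2400) x1=(-0.7387, -1.7651) x2=(-0.3821, -0.9649)
step 32: x0=(2.0702, -2.2529) x1=(-0.7217, -1.7495) x2=(-0.3680, -0.9846)
step 33: x0=(2.0740, -2.2657) x1=(-0.7044, -1.7331) x2=(-0.3545, -1.0056)
step 34: x0=(2.0776, -2.2784) x1=(-0.6866, -1.7158) x2=(-0.3416, -1.0280)
step 35: x0=(2.0810, -2.2911) x1=(-0.6683, -1.6977) x2=(-0.3295, -1.0519)
step 36: x0=(2.0842, -2.3037) x1=(-0.6494, -1.6785) x2=(-0.3181, -1.0776)
step 37: x0=(2.0872, -2.3163) x1=(-0.6299, -1.6582) x2=(-0.3078, -1.1051)
step 38: x0=(2.0900, -2.3288) x1=(-0.6096, -1.6367) x2=(-0.2987, -1.1348)
step 39: x0=(2.0926, -2.3412) x1=(-0.5884, -1.6136) x2=(-0.2911, -1.1670)
step 0 velocities: v0=(0.3900, -0.5600) v1=(0.4600, 0.0500) v2=(0.8200, 0.1900)
step 0: KE=0.7170, PE=-1.9127, E=-1.1958
step 39 velocities: v0=(0.1003, -0.4949) v1=(0.8744, 0.9568) v2=(0.2663, -1.3462)
step 39: KE=2.6833, PE=-3.8718, E=-1.1885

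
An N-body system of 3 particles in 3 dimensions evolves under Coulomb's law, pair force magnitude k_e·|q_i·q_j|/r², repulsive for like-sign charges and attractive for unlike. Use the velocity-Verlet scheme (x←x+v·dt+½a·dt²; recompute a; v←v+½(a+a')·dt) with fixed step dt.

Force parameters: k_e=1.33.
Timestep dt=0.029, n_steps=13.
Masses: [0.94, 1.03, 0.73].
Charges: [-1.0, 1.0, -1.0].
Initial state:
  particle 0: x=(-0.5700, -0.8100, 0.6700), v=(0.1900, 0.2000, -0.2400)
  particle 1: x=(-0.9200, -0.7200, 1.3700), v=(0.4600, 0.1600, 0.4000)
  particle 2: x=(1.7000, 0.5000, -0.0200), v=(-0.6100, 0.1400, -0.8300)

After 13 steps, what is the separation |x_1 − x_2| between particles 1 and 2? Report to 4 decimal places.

step 0: x0=(-0.5700, -0.8100, 0.6700) x1=(-0.9200, -0.7200, 1.3700) x2=(1.7000, 0.5000, -0.0200)
step 1: x0=(-0.5650, -0.8041, 0.6639) x1=(-0.9062, -0.7154, 1.3808) x2=(1.6823, 0.5041, -0.0441)
step 2: x0=(-0.5609, -0.7981, 0.6595) x1=(-0.8916, -0.7110, 1.3900) x2=(1.6647, 0.5082, -0.0681)
step 3: x0=(-0.5577, -0.7920, 0.6569) x1=(-0.8763, -0.7068, 1.3977) x2=(1.6472, 0.5124, -0.0922)
step 4: x0=(-0.5554, -0.7858, 0.6559) x1=(-0.8602, -0.7026, 1.4038) x2=(1.6297, 0.5166, -0.1162)
step 5: x0=(-0.5538, -0.7795, 0.6566) x1=(-0.8434, -0.6986, 1.4083) x2=(1.6122, 0.5209, -0.1402)
step 6: x0=(-0.5531, -0.7730, 0.6591) x1=(-0.8259, -0.6947, 1.4113) x2=(1.5949, 0.5252, -0.1642)
step 7: x0=(-0.5531, -0.7665, 0.6634) x1=(-0.8078, -0.6909, 1.4126) x2=(1.5775, 0.5295, -0.1882)
step 8: x0=(-0.5539, -0.7599, 0.6695) x1=(-0.7890, -0.6873, 1.4122) x2=(1.5603, 0.5340, -0.2122)
step 9: x0=(-0.5554, -0.7532, 0.6774) x1=(-0.7697, -0.6838, 1.4101) x2=(1.5431, 0.5384, -0.2362)
step 10: x0=(-0.5575, -0.7464, 0.6874) x1=(-0.7497, -0.6804, 1.4062) x2=(1.5259, 0.5429, -0.2602)
step 11: x0=(-0.5604, -0.7395, 0.6995) x1=(-0.7291, -0.6771, 1.4003) x2=(1.5088, 0.5475, -0.2841)
step 12: x0=(-0.5640, -0.7325, 0.7139) x1=(-0.7080, -0.6739, 1.3924) x2=(1.4918, 0.5520, -0.3081)
step 13: x0=(-0.5681, -0.7253, 0.7307) x1=(-0.6863, -0.6709, 1.3822) x2=(1.4748, 0.5567, -0.3320)

3.0193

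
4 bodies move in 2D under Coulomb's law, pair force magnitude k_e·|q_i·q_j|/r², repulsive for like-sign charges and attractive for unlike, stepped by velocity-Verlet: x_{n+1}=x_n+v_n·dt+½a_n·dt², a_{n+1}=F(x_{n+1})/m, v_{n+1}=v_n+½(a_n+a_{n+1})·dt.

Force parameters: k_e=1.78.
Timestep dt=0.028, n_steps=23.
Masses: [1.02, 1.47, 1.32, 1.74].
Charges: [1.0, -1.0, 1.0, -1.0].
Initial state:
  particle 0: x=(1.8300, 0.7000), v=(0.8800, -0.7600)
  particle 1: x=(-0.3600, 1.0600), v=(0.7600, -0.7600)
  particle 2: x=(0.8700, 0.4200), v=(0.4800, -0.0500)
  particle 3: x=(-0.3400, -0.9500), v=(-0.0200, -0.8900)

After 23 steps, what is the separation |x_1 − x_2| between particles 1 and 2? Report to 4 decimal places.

0.3613

step 0: x0=(1.8300, 0.7000) x1=(-0.3600, 1.0600) x2=(0.8700, 0.4200) x3=(-0.3400, -0.9500)
step 1: x0=(1.8551, 0.6789) x1=(-0.3384, 1.0387) x2=(0.8826, 0.4185) x3=(-0.3404, -0.9749)
step 2: x0=(1.8811, 0.6580) x1=(-0.3162, 1.0174) x2=(0.8935, 0.4167) x3=(-0.3406, -0.9998)
step 3: x0=(1.9079, 0.6375) x1=(-0.2933, 0.9960) x2=(0.9026, 0.4147) x3=(-0.3406, -1.0246)
step 4: x0=(1.9356, 0.6171) x1=(-0.2697, 0.9747) x2=(0.9101, 0.4125) x3=(-0.3403, -1.0494)
step 5: x0=(1.9641, 0.5969) x1=(-0.2454, 0.9532) x2=(0.9158, 0.4102) x3=(-0.3399, -1.0741)
step 6: x0=(1.9934, 0.5769) x1=(-0.2205, 0.9318) x2=(0.9199, 0.4078) x3=(-0.3392, -1.0988)
step 7: x0=(2.0234, 0.5570) x1=(-0.1947, 0.9103) x2=(0.9223, 0.4053) x3=(-0.3383, -1.1236)
step 8: x0=(2.0542, 0.5372) x1=(-0.1682, 0.8887) x2=(0.9231, 0.4028) x3=(-0.3372, -1.1482)
step 9: x0=(2.0855, 0.5175) x1=(-0.1409, 0.8670) x2=(0.9222, 0.4003) x3=(-0.3360, -1.1729)
step 10: x0=(2.1175, 0.4978) x1=(-0.1127, 0.8453) x2=(0.9197, 0.3978) x3=(-0.3345, -1.1976)
step 11: x0=(2.1500, 0.4782) x1=(-0.0836, 0.8235) x2=(0.9154, 0.3953) x3=(-0.3329, -1.2222)
step 12: x0=(2.1831, 0.4586) x1=(-0.0536, 0.8015) x2=(0.9096, 0.3930) x3=(-0.3311, -1.2468)
step 13: x0=(2.2166, 0.4389) x1=(-0.0226, 0.7794) x2=(0.9020, 0.3909) x3=(-0.3292, -1.2714)
step 14: x0=(2.2504, 0.4193) x1=(0.0095, 0.7571) x2=(0.8927, 0.3889) x3=(-0.3271, -1.2960)
step 15: x0=(2.2847, 0.3996) x1=(0.0428, 0.7346) x2=(0.8817, 0.3871) x3=(-0.3248, -1.3206)
step 16: x0=(2.3193, 0.3800) x1=(0.0774, 0.7118) x2=(0.8687, 0.3857) x3=(-0.3225, -1.3452)
step 17: x0=(2.3541, 0.3602) x1=(0.1134, 0.6888) x2=(0.8538, 0.3846) x3=(-0.3199, -1.3697)
step 18: x0=(2.3892, 0.3405) x1=(0.1510, 0.6653) x2=(0.8368, 0.3839) x3=(-0.3173, -1.3943)
step 19: x0=(2.4244, 0.3206) x1=(0.1904, 0.6414) x2=(0.8174, 0.3838) x3=(-0.3145, -1.4188)
step 20: x0=(2.4598, 0.3008) x1=(0.2320, 0.6169) x2=(0.7954, 0.3844) x3=(-0.3116, -1.4433)
step 21: x0=(2.4954, 0.2808) x1=(0.2762, 0.5916) x2=(0.7702, 0.3858) x3=(-0.3086, -1.4678)
step 22: x0=(2.5310, 0.2609) x1=(0.3237, 0.5652) x2=(0.7412, 0.3886) x3=(-0.3055, -1.4922)
step 23: x0=(2.5666, 0.2408) x1=(0.3756, 0.5371) x2=(0.7070, 0.3931) x3=(-0.3023, -1.5167)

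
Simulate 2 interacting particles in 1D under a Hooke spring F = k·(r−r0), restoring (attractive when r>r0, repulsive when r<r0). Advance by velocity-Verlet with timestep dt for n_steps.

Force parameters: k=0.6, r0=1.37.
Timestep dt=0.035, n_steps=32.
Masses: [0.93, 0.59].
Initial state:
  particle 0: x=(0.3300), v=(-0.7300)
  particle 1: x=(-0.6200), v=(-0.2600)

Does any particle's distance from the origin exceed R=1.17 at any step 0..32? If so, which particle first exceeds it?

step 0: x0=(0.3300) x1=(-0.6200)
step 1: x0=(0.3046) x1=(-0.6294)
step 2: x0=(0.2796) x1=(-0.6393)
step 3: x0=(0.2549) x1=(-0.6497)
step 4: x0=(0.2306) x1=(-0.6608)
step 5: x0=(0.2066) x1=(-0.6724)
step 6: x0=(0.1831) x1=(-0.6847)
step 7: x0=(0.1599) x1=(-0.6976)
step 8: x0=(0.1372) x1=(-0.7111)
step 9: x0=(0.1149) x1=(-0.7252)
step 10: x0=(0.0929) x1=(-0.7401)
step 11: x0=(0.0715) x1=(-0.7556)
step 12: x0=(0.0504) x1=(-0.7717)
step 13: x0=(0.0298) x1=(-0.7886)
step 14: x0=(0.0096) x1=(-0.8061)
step 15: x0=(-0.0102) x1=(-0.8244)
step 16: x0=(-0.0295) x1=(-0.8433)
step 17: x0=(-0.0484) x1=(-0.8629)
step 18: x0=(-0.0668) x1=(-0.8832)
step 19: x0=(-0.0848) x1=(-0.9042)
step 20: x0=(-0.1024) x1=(-0.9259)
step 21: x0=(-0.1195) x1=(-0.9483)
step 22: x0=(-0.1362) x1=(-0.9713)
step 23: x0=(-0.1525) x1=(-0.9950)
step 24: x0=(-0.1684) x1=(-1.0194)
step 25: x0=(-0.1838) x1=(-1.0444)
step 26: x0=(-0.1989) x1=(-1.0701)
step 27: x0=(-0.2135) x1=(-1.0963)
step 28: x0=(-0.2278) x1=(-1.1232)
step 29: x0=(-0.2417) x1=(-1.1507)
step 30: x0=(-0.2552) x1=(-1.1787)
step 31: x0=(-0.2684) x1=(-1.2073)
step 32: x0=(-0.2813) x1=(-1.2364)

yes, particle 1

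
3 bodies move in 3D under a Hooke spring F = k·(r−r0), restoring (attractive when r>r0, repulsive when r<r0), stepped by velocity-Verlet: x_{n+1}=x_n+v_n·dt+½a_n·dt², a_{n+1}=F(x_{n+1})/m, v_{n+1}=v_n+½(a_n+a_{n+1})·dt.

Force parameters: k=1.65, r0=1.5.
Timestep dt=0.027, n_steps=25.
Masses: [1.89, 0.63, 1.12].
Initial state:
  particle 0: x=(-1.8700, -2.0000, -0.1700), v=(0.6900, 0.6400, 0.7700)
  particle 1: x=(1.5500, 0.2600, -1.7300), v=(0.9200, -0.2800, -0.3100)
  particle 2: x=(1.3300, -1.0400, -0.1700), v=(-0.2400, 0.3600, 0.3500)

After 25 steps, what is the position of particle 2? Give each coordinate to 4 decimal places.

(0.7371, -0.8574, -0.0265)

step 0: x0=(-1.8700, -2.0000, -0.1700) x1=(1.5500, 0.2600, -1.7300) x2=(1.3300, -1.0400, -0.1700)
step 1: x0=(-1.8501, -1.9821, -0.1495) x1=(1.5726, 0.2507, -1.7370) x2=(1.3226, -1.0304, -0.1608)
step 2: x0=(-1.8276, -1.9629, -0.1297) x1=(1.5908, 0.2379, -1.7412) x2=(1.3134, -1.0209, -0.1520)
step 3: x0=(-1.8027, -1.9425, -0.1106) x1=(1.6046, 0.2218, -1.7426) x2=(1.3025, -1.0117, -0.1437)
step 4: x0=(-1.7752, -1.9208, -0.0922) x1=(1.6140, 0.2023, -1.7411) x2=(1.2898, -1.0027, -0.1357)
step 5: x0=(-1.7454, -1.8980, -0.0745) x1=(1.6190, 0.1795, -1.7367) x2=(1.2755, -0.9938, -0.1283)
step 6: x0=(-1.7131, -1.8739, -0.0575) x1=(1.6196, 0.1536, -1.7295) x2=(1.2596, -0.9851, -0.1212)
step 7: x0=(-1.6784, -1.8488, -0.0412) x1=(1.6159, 0.1246, -1.7195) x2=(1.2422, -0.9766, -0.1145)
step 8: x0=(-1.6415, -1.8226, -0.0256) x1=(1.6081, 0.0927, -1.7066) x2=(1.2232, -0.9683, -0.1083)
step 9: x0=(-1.6024, -1.7953, -0.0107) x1=(1.5961, 0.0580, -1.6910) x2=(1.2028, -0.9602, -0.1023)
step 10: x0=(-1.5610, -1.7670, 0.0035) x1=(1.5800, 0.0207, -1.6728) x2=(1.1810, -0.9522, -0.0967)
step 11: x0=(-1.5177, -1.7378, 0.0170) x1=(1.5601, -0.0192, -1.6518) x2=(1.1580, -0.9445, -0.0914)
step 12: x0=(-1.4723, -1.7077, 0.0298) x1=(1.5365, -0.0614, -1.6284) x2=(1.1336, -0.9370, -0.0864)
step 13: x0=(-1.4250, -1.6767, 0.0419) x1=(1.5092, -0.1058, -1.6025) x2=(1.1081, -0.9297, -0.0816)
step 14: x0=(-1.3759, -1.6449, 0.0534) x1=(1.4784, -0.1523, -1.5743) x2=(1.0815, -0.9226, -0.0770)
step 15: x0=(-1.3251, -1.6123, 0.0642) x1=(1.4444, -0.2006, -1.5439) x2=(1.0538, -0.9157, -0.0726)
step 16: x0=(-1.2727, -1.5791, 0.0745) x1=(1.4073, -0.2506, -1.5114) x2=(1.0252, -0.9090, -0.0683)
step 17: x0=(-1.2188, -1.5453, 0.0841) x1=(1.3672, -0.3021, -1.4771) x2=(0.9957, -0.9025, -0.0640)
step 18: x0=(-1.1635, -1.5108, 0.0931) x1=(1.3245, -0.3550, -1.4410) x2=(0.9654, -0.8962, -0.0598)
step 19: x0=(-1.1069, -1.4759, 0.1016) x1=(1.2792, -0.4090, -1.4033) x2=(0.9343, -0.8902, -0.0555)
step 20: x0=(-1.0492, -1.4405, 0.1096) x1=(1.2317, -0.4641, -1.3642) x2=(0.9026, -0.8843, -0.0512)
step 21: x0=(-0.9905, -1.4047, 0.1171) x1=(1.1821, -0.5200, -1.3239) x2=(0.8703, -0.8786, -0.0467)
step 22: x0=(-0.9309, -1.3686, 0.1242) x1=(1.1307, -0.5766, -1.2826) x2=(0.8375, -0.8731, -0.0420)
step 23: x0=(-0.8705, -1.3322, 0.1309) x1=(1.0777, -0.6337, -1.2405) x2=(0.8043, -0.8678, -0.0372)
step 24: x0=(-0.8094, -1.2956, 0.1372) x1=(1.0233, -0.6913, -1.1978) x2=(0.7709, -0.8625, -0.0320)
step 25: x0=(-0.7479, -1.2588, 0.1432) x1=(0.9678, -0.7492, -1.1547) x2=(0.7371, -0.8574, -0.0265)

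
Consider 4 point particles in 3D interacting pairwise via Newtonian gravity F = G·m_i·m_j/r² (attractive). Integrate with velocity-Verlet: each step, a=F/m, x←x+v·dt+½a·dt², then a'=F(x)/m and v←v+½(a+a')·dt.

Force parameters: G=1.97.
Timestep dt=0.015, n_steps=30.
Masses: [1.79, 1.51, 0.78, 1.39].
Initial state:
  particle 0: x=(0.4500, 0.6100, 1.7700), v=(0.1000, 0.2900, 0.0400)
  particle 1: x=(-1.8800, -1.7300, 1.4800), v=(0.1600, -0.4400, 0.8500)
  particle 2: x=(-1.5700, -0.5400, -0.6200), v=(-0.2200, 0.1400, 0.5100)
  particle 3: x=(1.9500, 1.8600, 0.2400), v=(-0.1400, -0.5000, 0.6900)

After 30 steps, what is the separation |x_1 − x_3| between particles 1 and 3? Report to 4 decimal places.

5.1640

step 0: x0=(0.4500, 0.6100, 1.7700) x1=(-1.8800, -1.7300, 1.4800) x2=(-1.5700, -0.5400, -0.6200) x3=(1.9500, 1.8600, 0.2400)
step 1: x0=(0.4515, 0.6143, 1.7706) x1=(-1.8776, -1.7366, 1.4927) x2=(-1.5733, -0.5379, -0.6123) x3=(1.9478, 1.8525, 0.2504)
step 2: x0=(0.4530, 0.6187, 1.7710) x1=(-1.8751, -1.7430, 1.5054) x2=(-1.5765, -0.5358, -0.6044) x3=(1.9456, 1.8448, 0.2609)
step 3: x0=(0.4545, 0.6230, 1.7714) x1=(-1.8725, -1.7494, 1.5180) x2=(-1.5796, -0.5338, -0.5964) x3=(1.9432, 1.8371, 0.2714)
step 4: x0=(0.4560, 0.6274, 1.7717) x1=(-1.8698, -1.7557, 1.5306) x2=(-1.5828, -0.5317, -0.5882) x3=(1.9407, 1.8293, 0.2821)
step 5: x0=(0.4575, 0.6317, 1.7719) x1=(-1.8671, -1.7618, 1.5431) x2=(-1.5858, -0.5297, -0.5798) x3=(1.9381, 1.8214, 0.2928)
step 6: x0=(0.4590, 0.6361, 1.7720) x1=(-1.8643, -1.7679, 1.5556) x2=(-1.5888, -0.5276, -0.5713) x3=(1.9354, 1.8134, 0.3036)
step 7: x0=(0.4605, 0.6404, 1.7720) x1=(-1.8614, -1.7739, 1.5681) x2=(-1.5917, -0.5256, -0.5627) x3=(1.9326, 1.8053, 0.3145)
step 8: x0=(0.4621, 0.6447, 1.7719) x1=(-1.8585, -1.7798, 1.5804) x2=(-1.5946, -0.5236, -0.5539) x3=(1.9296, 1.7971, 0.3255)
step 9: x0=(0.4636, 0.6491, 1.7717) x1=(-1.8555, -1.7856, 1.5928) x2=(-1.5974, -0.5216, -0.5450) x3=(1.9265, 1.7888, 0.3365)
step 10: x0=(0.4651, 0.6534, 1.7715) x1=(-1.8524, -1.7913, 1.6051) x2=(-1.6001, -0.5196, -0.5359) x3=(1.9233, 1.7804, 0.3477)
step 11: x0=(0.4667, 0.6577, 1.7711) x1=(-1.8493, -1.7970, 1.6173) x2=(-1.6028, -0.5176, -0.5266) x3=(1.9200, 1.7719, 0.3590)
step 12: x0=(0.4682, 0.6621, 1.7706) x1=(-1.8461, -1.8025, 1.6295) x2=(-1.6054, -0.5157, -0.5172) x3=(1.9166, 1.7633, 0.3703)
step 13: x0=(0.4698, 0.6664, 1.7701) x1=(-1.8428, -1.8079, 1.6416) x2=(-1.6080, -0.5137, -0.5077) x3=(1.9130, 1.7547, 0.3818)
step 14: x0=(0.4714, 0.6708, 1.7694) x1=(-1.8394, -1.8133, 1.6537) x2=(-1.6105, -0.5118, -0.4980) x3=(1.9093, 1.7459, 0.3933)
step 15: x0=(0.4730, 0.6751, 1.7687) x1=(-1.8360, -1.8185, 1.6658) x2=(-1.6129, -0.5098, -0.4882) x3=(1.9055, 1.7370, 0.4049)
step 16: x0=(0.4747, 0.6795, 1.7678) x1=(-1.8325, -1.8237, 1.6777) x2=(-1.6153, -0.5079, -0.4782) x3=(1.9015, 1.7280, 0.4166)
step 17: x0=(0.4763, 0.6838, 1.7669) x1=(-1.8290, -1.8287, 1.6897) x2=(-1.6176, -0.5060, -0.4681) x3=(1.8974, 1.7190, 0.4285)
step 18: x0=(0.4780, 0.6882, 1.7659) x1=(-1.8254, -1.8337, 1.7016) x2=(-1.6198, -0.5041, -0.4578) x3=(1.8932, 1.7098, 0.4404)
step 19: x0=(0.4797, 0.6926, 1.7647) x1=(-1.8217, -1.8386, 1.7134) x2=(-1.6220, -0.5022, -0.4474) x3=(1.8888, 1.7005, 0.4524)
step 20: x0=(0.4814, 0.6969, 1.7635) x1=(-1.8180, -1.8434, 1.7252) x2=(-1.6241, -0.5003, -0.4368) x3=(1.8843, 1.6911, 0.4646)
step 21: x0=(0.4832, 0.7013, 1.7621) x1=(-1.8141, -1.8481, 1.7370) x2=(-1.6261, -0.4984, -0.4261) x3=(1.8796, 1.6816, 0.4768)
step 22: x0=(0.4849, 0.7057, 1.7607) x1=(-1.8103, -1.8527, 1.7487) x2=(-1.6281, -0.4965, -0.4153) x3=(1.8748, 1.6720, 0.4891)
step 23: x0=(0.4867, 0.7101, 1.7591) x1=(-1.8063, -1.8572, 1.7603) x2=(-1.6300, -0.4947, -0.4043) x3=(1.8698, 1.6623, 0.5016)
step 24: x0=(0.4886, 0.7145, 1.7574) x1=(-1.8023, -1.8616, 1.7719) x2=(-1.6318, -0.4928, -0.3932) x3=(1.8647, 1.6525, 0.5142)
step 25: x0=(0.4905, 0.7189, 1.7557) x1=(-1.7983, -1.8659, 1.7835) x2=(-1.6336, -0.4910, -0.3819) x3=(1.8595, 1.6426, 0.5268)
step 26: x0=(0.4924, 0.7234, 1.7538) x1=(-1.7941, -1.8701, 1.7950) x2=(-1.6352, -0.4891, -0.3705) x3=(1.8540, 1.6326, 0.5396)
step 27: x0=(0.4943, 0.7278, 1.7518) x1=(-1.7899, -1.8743, 1.8064) x2=(-1.6368, -0.4873, -0.3589) x3=(1.8484, 1.6224, 0.5525)
step 28: x0=(0.4963, 0.7323, 1.7497) x1=(-1.7857, -1.8783, 1.8178) x2=(-1.6384, -0.4855, -0.3472) x3=(1.8427, 1.6122, 0.5655)
step 29: x0=(0.4984, 0.7367, 1.7475) x1=(-1.7814, -1.8822, 1.8291) x2=(-1.6398, -0.4837, -0.3354) x3=(1.8368, 1.6018, 0.5787)
step 30: x0=(0.5005, 0.7412, 1.7452) x1=(-1.7770, -1.8861, 1.8404) x2=(-1.6412, -0.4819, -0.3234) x3=(1.8307, 1.5913, 0.5919)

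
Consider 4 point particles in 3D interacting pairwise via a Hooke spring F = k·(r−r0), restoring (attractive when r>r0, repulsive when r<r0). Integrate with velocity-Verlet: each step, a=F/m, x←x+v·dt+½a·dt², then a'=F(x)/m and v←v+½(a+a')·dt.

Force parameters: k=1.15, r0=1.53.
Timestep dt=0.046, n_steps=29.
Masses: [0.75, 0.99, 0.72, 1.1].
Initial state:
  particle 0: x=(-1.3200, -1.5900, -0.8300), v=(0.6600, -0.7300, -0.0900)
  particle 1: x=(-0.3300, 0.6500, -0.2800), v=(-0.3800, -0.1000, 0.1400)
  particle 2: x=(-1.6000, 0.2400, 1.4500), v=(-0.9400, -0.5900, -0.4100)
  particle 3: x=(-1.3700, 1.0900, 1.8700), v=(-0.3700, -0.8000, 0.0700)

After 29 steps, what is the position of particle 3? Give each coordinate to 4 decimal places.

step 0: x0=(-1.3200, -1.5900, -0.8300) x1=(-0.3300, 0.6500, -0.2800) x2=(-1.6000, 0.2400, 1.4500) x3=(-1.3700, 1.0900, 1.8700)
step 1: x0=(-1.2893, -1.6181, -0.8294) x1=(-0.3489, 0.6444, -0.2722) x2=(-1.6426, 0.2108, 1.4280) x3=(-1.3864, 1.0518, 1.8708)
step 2: x0=(-1.2581, -1.6354, -0.8194) x1=(-0.3706, 0.6366, -0.2618) x2=(-1.6838, 0.1775, 1.3998) x3=(-1.4015, 1.0107, 1.8669)
step 3: x0=(-1.2267, -1.6419, -0.8001) x1=(-0.3950, 0.6267, -0.2488) x2=(-1.7235, 0.1402, 1.3656) x3=(-1.4153, 0.9669, 1.8583)
step 4: x0=(-1.1954, -1.6380, -0.7717) x1=(-0.4220, 0.6146, -0.2333) x2=(-1.7617, 0.0992, 1.3256) x3=(-1.4277, 0.9203, 1.8451)
step 5: x0=(-1.1645, -1.6239, -0.7347) x1=(-0.4514, 0.6003, -0.2156) x2=(-1.7983, 0.0546, 1.2801) x3=(-1.4387, 0.8711, 1.8275)
step 6: x0=(-1.1341, -1.6002, -0.6895) x1=(-0.4832, 0.5840, -0.1956) x2=(-1.8334, 0.0069, 1.2294) x3=(-1.4482, 0.8194, 1.8058)
step 7: x0=(-1.1044, -1.5676, -0.6366) x1=(-0.5172, 0.5656, -0.1737) x2=(-1.8669, -0.0438, 1.1740) x3=(-1.4563, 0.7653, 1.7801)
step 8: x0=(-1.0758, -1.5266, -0.5767) x1=(-0.5530, 0.5453, -0.1499) x2=(-1.8988, -0.0971, 1.1144) x3=(-1.4630, 0.7089, 1.7507)
step 9: x0=(-1.0482, -1.4782, -0.5105) x1=(-0.5906, 0.5232, -0.1244) x2=(-1.9294, -0.1526, 1.0510) x3=(-1.4683, 0.6505, 1.7180)
step 10: x0=(-1.0219, -1.4232, -0.4387) x1=(-0.6297, 0.4996, -0.0975) x2=(-1.9587, -0.2101, 0.9844) x3=(-1.4724, 0.5902, 1.6822)
step 11: x0=(-0.9967, -1.3625, -0.3620) x1=(-0.6700, 0.4747, -0.0694) x2=(-1.9868, -0.2690, 0.9151) x3=(-1.4751, 0.5283, 1.6438)
step 12: x0=(-0.9728, -1.2972, -0.2813) x1=(-0.7114, 0.4486, -0.0402) x2=(-2.0140, -0.3291, 0.8437) x3=(-1.4768, 0.4649, 1.6031)
step 13: x0=(-0.9499, -1.2282, -0.1974) x1=(-0.7535, 0.4217, -0.0101) x2=(-2.0406, -0.3901, 0.7707) x3=(-1.4774, 0.4004, 1.5605)
step 14: x0=(-0.9280, -1.1564, -0.1110) x1=(-0.7962, 0.3942, 0.0205) x2=(-2.0668, -0.4516, 0.6965) x3=(-1.4771, 0.3349, 1.5164)
step 15: x0=(-0.9067, -1.0830, -0.0228) x1=(-0.8394, 0.3664, 0.0515) x2=(-2.0929, -0.5134, 0.6215) x3=(-1.4761, 0.2687, 1.4713)
step 16: x0=(-0.8857, -1.0087, 0.0666) x1=(-0.8827, 0.3387, 0.0827) x2=(-2.1193, -0.5754, 0.5460) x3=(-1.4744, 0.2019, 1.4255)
step 17: x0=(-0.8648, -0.9343, 0.1567) x1=(-0.9261, 0.3114, 0.1138) x2=(-2.1462, -0.6375, 0.4702) x3=(-1.4724, 0.1349, 1.3795)
step 18: x0=(-0.8435, -0.8606, 0.2472) x1=(-0.9695, 0.2847, 0.1446) x2=(-2.1738, -0.6997, 0.3941) x3=(-1.4701, 0.0677, 1.3338)
step 19: x0=(-0.8215, -0.7881, 0.3378) x1=(-1.0129, 0.2590, 0.1749) x2=(-2.2021, -0.7619, 0.3178) x3=(-1.4679, 0.0006, 1.2886)
step 20: x0=(-0.7985, -0.7173, 0.4283) x1=(-1.0563, 0.2344, 0.2043) x2=(-2.2310, -0.8242, 0.2412) x3=(-1.4659, -0.0664, 1.2443)
step 21: x0=(-0.7744, -0.6485, 0.5186) x1=(-1.0999, 0.2111, 0.2327) x2=(-2.2601, -0.8865, 0.1645) x3=(-1.4645, -0.1332, 1.2013)
step 22: x0=(-0.7488, -0.5821, 0.6086) x1=(-1.1436, 0.1894, 0.2596) x2=(-2.2891, -0.9487, 0.0877) x3=(-1.4640, -0.1998, 1.1598)
step 23: x0=(-0.7215, -0.5180, 0.6981) x1=(-1.1877, 0.1691, 0.2849) x2=(-2.3173, -1.0105, 0.0112) x3=(-1.4648, -0.2664, 1.1200)
step 24: x0=(-0.6922, -0.4562, 0.7872) x1=(-1.2324, 0.1503, 0.3084) x2=(-2.3444, -1.0716, -0.0648) x3=(-1.4671, -0.3332, 1.0817)
step 25: x0=(-0.6610, -0.3964, 0.8759) x1=(-1.2779, 0.1329, 0.3298) x2=(-2.3696, -1.1318, -0.1398) x3=(-1.4713, -0.4006, 1.0449)
step 26: x0=(-0.6280, -0.3382, 0.9642) x1=(-1.3242, 0.1168, 0.3492) x2=(-2.3927, -1.1906, -0.2134) x3=(-1.4774, -0.4688, 1.0093)
step 27: x0=(-0.5936, -0.2813, 1.0521) x1=(-1.3714, 0.1017, 0.3665) x2=(-2.4129, -1.2476, -0.2850) x3=(-1.4855, -0.5384, 0.9745)
step 28: x0=(-0.5587, -0.2256, 1.1393) x1=(-1.4196, 0.0876, 0.3818) x2=(-2.4299, -1.3023, -0.3541) x3=(-1.4952, -0.6095, 0.9403)
step 29: x0=(-0.5240, -0.1709, 1.2256) x1=(-1.4686, 0.0744, 0.3953) x2=(-2.4433, -1.3544, -0.4201) x3=(-1.5063, -0.6822, 0.9064)

(-1.5063, -0.6822, 0.9064)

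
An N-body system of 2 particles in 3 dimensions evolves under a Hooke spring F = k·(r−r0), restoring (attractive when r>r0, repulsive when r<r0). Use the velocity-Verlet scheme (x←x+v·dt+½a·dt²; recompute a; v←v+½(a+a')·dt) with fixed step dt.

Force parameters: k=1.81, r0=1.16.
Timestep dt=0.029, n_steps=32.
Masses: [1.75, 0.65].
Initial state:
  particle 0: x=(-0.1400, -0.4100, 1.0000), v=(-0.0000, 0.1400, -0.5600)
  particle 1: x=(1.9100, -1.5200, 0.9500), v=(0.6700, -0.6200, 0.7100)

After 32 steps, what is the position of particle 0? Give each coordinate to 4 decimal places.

(0.3016, -0.5434, 0.5482)

step 0: x0=(-0.1400, -0.4100, 1.0000) x1=(1.9100, -1.5200, 0.9500)
step 1: x0=(-0.1396, -0.4062, 0.9837) x1=(1.9282, -1.5373, 0.9706)
step 2: x0=(-0.1382, -0.4029, 0.9675) x1=(1.9440, -1.5533, 0.9913)
step 3: x0=(-0.1359, -0.4001, 0.9512) x1=(1.9573, -1.5679, 1.0119)
step 4: x0=(-0.1327, -0.3978, 0.9350) x1=(1.9680, -1.5811, 1.0324)
step 5: x0=(-0.1285, -0.3960, 0.9189) x1=(1.9762, -1.5928, 1.0528)
step 6: x0=(-0.1234, -0.3948, 0.9027) x1=(1.9818, -1.6031, 1.0731)
step 7: x0=(-0.1173, -0.3942, 0.8867) x1=(1.9848, -1.6119, 1.0931)
step 8: x0=(-0.1102, -0.3941, 0.8708) x1=(1.9853, -1.6193, 1.1129)
step 9: x0=(-0.1022, -0.3945, 0.8549) x1=(1.9831, -1.6251, 1.1324)
step 10: x0=(-0.0933, -0.3956, 0.8392) x1=(1.9785, -1.6294, 1.1515)
step 11: x0=(-0.0834, -0.3971, 0.8237) x1=(1.9712, -1.6322, 1.1703)
step 12: x0=(-0.0725, -0.3993, 0.8083) x1=(1.9615, -1.6334, 1.1886)
step 13: x0=(-0.0608, -0.4020, 0.7930) x1=(1.9493, -1.6332, 1.2065)
step 14: x0=(-0.0481, -0.4052, 0.7780) x1=(1.9347, -1.6315, 1.2239)
step 15: x0=(-0.0346, -0.4090, 0.7631) x1=(1.9177, -1.6283, 1.2408)
step 16: x0=(-0.0202, -0.4134, 0.7485) x1=(1.8984, -1.6237, 1.2571)
step 17: x0=(-0.0050, -0.4182, 0.7341) x1=(1.8768, -1.6177, 1.2727)
step 18: x0=(0.0110, -0.4236, 0.7199) x1=(1.8531, -1.6102, 1.2878)
step 19: x0=(0.0279, -0.4295, 0.7059) x1=(1.8272, -1.6015, 1.3022)
step 20: x0=(0.0454, -0.4359, 0.6922) x1=(1.7994, -1.5914, 1.3160)
step 21: x0=(0.0637, -0.4427, 0.6788) x1=(1.7696, -1.5800, 1.3290)
step 22: x0=(0.0827, -0.4500, 0.6656) x1=(1.7379, -1.5674, 1.3414)
step 23: x0=(0.1023, -0.4577, 0.6527) x1=(1.7045, -1.5536, 1.3530)
step 24: x0=(0.1225, -0.4659, 0.6400) x1=(1.6695, -1.5387, 1.3639)
step 25: x0=(0.1433, -0.4744, 0.6276) x1=(1.6329, -1.5227, 1.3742)
step 26: x0=(0.1647, -0.4834, 0.6155) x1=(1.5949, -1.5058, 1.3836)
step 27: x0=(0.1865, -0.4926, 0.6037) x1=(1.5556, -1.4878, 1.3924)
step 28: x0=(0.2088, -0.5022, 0.5921) x1=(1.5151, -1.4690, 1.4005)
step 29: x0=(0.2314, -0.5121, 0.5807) x1=(1.4734, -1.4494, 1.4079)
step 30: x0=(0.2545, -0.5223, 0.5697) x1=(1.4308, -1.4290, 1.4146)
step 31: x0=(0.2779, -0.5328, 0.5588) x1=(1.3873, -1.4080, 1.4207)
step 32: x0=(0.3016, -0.5434, 0.5482) x1=(1.3430, -1.3863, 1.4262)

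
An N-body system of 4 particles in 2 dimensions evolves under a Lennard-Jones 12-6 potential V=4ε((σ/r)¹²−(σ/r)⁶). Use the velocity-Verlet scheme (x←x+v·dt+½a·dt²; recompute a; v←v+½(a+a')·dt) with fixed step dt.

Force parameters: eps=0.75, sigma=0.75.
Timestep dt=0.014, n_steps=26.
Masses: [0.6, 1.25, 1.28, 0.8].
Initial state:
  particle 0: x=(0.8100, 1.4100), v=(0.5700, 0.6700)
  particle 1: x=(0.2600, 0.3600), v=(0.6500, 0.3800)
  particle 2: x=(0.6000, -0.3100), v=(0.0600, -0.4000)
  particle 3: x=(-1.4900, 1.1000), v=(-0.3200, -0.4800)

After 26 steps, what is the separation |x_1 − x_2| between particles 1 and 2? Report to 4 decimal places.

step 0: x0=(0.8100, 1.4100) x1=(0.2600, 0.3600) x2=(0.6000, -0.3100) x3=(-1.4900, 1.1000)
step 1: x0=(0.8179, 1.4192) x1=(0.2683, 0.3670) x2=(0.6016, -0.3172) x3=(-1.4945, 1.0933)
step 2: x0=(0.8257, 1.4282) x1=(0.2754, 0.3767) x2=(0.6045, -0.3268) x3=(-1.4989, 1.0866)
step 3: x0=(0.8333, 1.4369) x1=(0.2818, 0.3881) x2=(0.6081, -0.3381) x3=(-1.5034, 1.0798)
step 4: x0=(0.8409, 1.4454) x1=(0.2879, 0.4006) x2=(0.6121, -0.3502) x3=(-1.5078, 1.0731)
step 5: x0=(0.8482, 1.4536) x1=(0.2938, 0.4135) x2=(0.6163, -0.3627) x3=(-1.5123, 1.0664)
step 6: x0=(0.8555, 1.4615) x1=(0.2999, 0.4266) x2=(0.6204, -0.3752) x3=(-1.5167, 1.0596)
step 7: x0=(0.8626, 1.4692) x1=(0.3060, 0.4396) x2=(0.6245, -0.3875) x3=(-1.5211, 1.0529)
step 8: x0=(0.8695, 1.4765) x1=(0.3123, 0.4525) x2=(0.6285, -0.3995) x3=(-1.5255, 1.0461)
step 9: x0=(0.8763, 1.4836) x1=(0.3189, 0.4651) x2=(0.6324, -0.4111) x3=(-1.5299, 1.0394)
step 10: x0=(0.8830, 1.4904) x1=(0.3256, 0.4775) x2=(0.6361, -0.4225) x3=(-1.5343, 1.0326)
step 11: x0=(0.8894, 1.4969) x1=(0.3325, 0.4898) x2=(0.6397, -0.4334) x3=(-1.5386, 1.0259)
step 12: x0=(0.8958, 1.5031) x1=(0.3395, 0.5018) x2=(0.6433, -0.4441) x3=(-1.5430, 1.0191)
step 13: x0=(0.9019, 1.5090) x1=(0.3468, 0.5136) x2=(0.6467, -0.4544) x3=(-1.5474, 1.0124)
step 14: x0=(0.9079, 1.5146) x1=(0.3542, 0.5253) x2=(0.6500, -0.4644) x3=(-1.5517, 1.0056)
step 15: x0=(0.9137, 1.5199) x1=(0.3618, 0.5369) x2=(0.6532, -0.4742) x3=(-1.5560, 0.9989)
step 16: x0=(0.9193, 1.5248) x1=(0.3696, 0.5484) x2=(0.6564, -0.4837) x3=(-1.5604, 0.9921)
step 17: x0=(0.9247, 1.5294) x1=(0.3775, 0.5599) x2=(0.6595, -0.4930) x3=(-1.5647, 0.9853)
step 18: x0=(0.9300, 1.5336) x1=(0.3855, 0.5713) x2=(0.6626, -0.5021) x3=(-1.5690, 0.9786)
step 19: x0=(0.9350, 1.5375) x1=(0.3937, 0.5826) x2=(0.6656, -0.5110) x3=(-1.5733, 0.9718)
step 20: x0=(0.9398, 1.5409) x1=(0.4020, 0.5940) x2=(0.6686, -0.5197) x3=(-1.5776, 0.9650)
step 21: x0=(0.9443, 1.5440) x1=(0.4105, 0.6054) x2=(0.6715, -0.5283) x3=(-1.5819, 0.9583)
step 22: x0=(0.9487, 1.5467) x1=(0.4191, 0.6169) x2=(0.6744, -0.5367) x3=(-1.5862, 0.9515)
step 23: x0=(0.9528, 1.5489) x1=(0.4279, 0.6284) x2=(0.6773, -0.5450) x3=(-1.5905, 0.9447)
step 24: x0=(0.9566, 1.5506) x1=(0.4368, 0.6401) x2=(0.6801, -0.5531) x3=(-1.5947, 0.9379)
step 25: x0=(0.9602, 1.5519) x1=(0.4458, 0.6518) x2=(0.6829, -0.5612) x3=(-1.5990, 0.9312)
step 26: x0=(0.9634, 1.5527) x1=(0.4551, 0.6637) x2=(0.6857, -0.5691) x3=(-1.6033, 0.9244)

1.2542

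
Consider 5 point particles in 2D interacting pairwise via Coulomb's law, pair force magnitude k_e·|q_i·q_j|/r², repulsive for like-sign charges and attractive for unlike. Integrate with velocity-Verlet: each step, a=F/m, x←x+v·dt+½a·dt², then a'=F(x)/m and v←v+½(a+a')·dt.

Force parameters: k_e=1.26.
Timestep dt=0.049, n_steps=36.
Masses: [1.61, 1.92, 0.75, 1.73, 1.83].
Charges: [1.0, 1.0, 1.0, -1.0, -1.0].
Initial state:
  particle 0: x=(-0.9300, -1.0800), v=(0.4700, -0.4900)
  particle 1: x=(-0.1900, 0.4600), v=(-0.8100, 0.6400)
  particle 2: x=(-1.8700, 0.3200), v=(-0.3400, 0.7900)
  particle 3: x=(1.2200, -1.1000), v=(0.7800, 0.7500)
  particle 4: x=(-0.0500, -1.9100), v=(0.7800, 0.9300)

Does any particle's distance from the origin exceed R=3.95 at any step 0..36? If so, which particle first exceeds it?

step 0: x0=(-0.9300, -1.0800) x1=(-0.1900, 0.4600) x2=(-1.8700, 0.3200) x3=(1.2200, -1.1000) x4=(-0.0500, -1.9100)
step 1: x0=(-0.9063, -1.1050) x1=(-0.2292, 0.4914) x2=(-1.8875, 0.3590) x3=(1.2582, -1.0629) x4=(-0.0126, -1.8640)
step 2: x0=(-0.8810, -1.1320) x1=(-0.2673, 0.5227) x2=(-1.9065, 0.3984) x3=(1.2962, -1.0250) x4=(0.0232, -1.8172)
step 3: x0=(-0.8540, -1.1608) x1=(-0.3044, 0.5541) x2=(-1.9270, 0.4382) x3=(1.3341, -0.9864) x4=(0.0571, -1.7696)
step 4: x0=(-0.8253, -1.1915) x1=(-0.3405, 0.5854) x2=(-1.9491, 0.4784) x3=(1.3720, -0.9472) x4=(0.0891, -1.7211)
step 5: x0=(-0.7946, -1.2239) x1=(-0.3756, 0.6168) x2=(-1.9727, 0.5188) x3=(1.4098, -0.9073) x4=(0.1190, -1.6718)
step 6: x0=(-0.7618, -1.2579) x1=(-0.4097, 0.6482) x2=(-1.9978, 0.5595) x3=(1.4476, -0.8668) x4=(0.1466, -1.6218)
step 7: x0=(-0.7267, -1.2934) x1=(-0.4428, 0.6796) x2=(-2.0244, 0.6003) x3=(1.4853, -0.8257) x4=(0.1718, -1.5711)
step 8: x0=(-0.6890, -1.3302) x1=(-0.4750, 0.7110) x2=(-2.0525, 0.6413) x3=(1.5231, -0.7841) x4=(0.1944, -1.5198)
step 9: x0=(-0.6486, -1.3681) x1=(-0.5062, 0.7423) x2=(-2.0820, 0.6824) x3=(1.5608, -0.7420) x4=(0.2142, -1.4680)
step 10: x0=(-0.6053, -1.4068) x1=(-0.5365, 0.7736) x2=(-2.1130, 0.7236) x3=(1.5986, -0.6995) x4=(0.2310, -1.4159)
step 11: x0=(-0.5588, -1.4461) x1=(-0.5658, 0.8048) x2=(-2.1454, 0.7648) x3=(1.6363, -0.6565) x4=(0.2445, -1.3637)
step 12: x0=(-0.5089, -1.4856) x1=(-0.5942, 0.8360) x2=(-2.1792, 0.8061) x3=(1.6741, -0.6131) x4=(0.2547, -1.3116)
step 13: x0=(-0.4556, -1.5248) x1=(-0.6217, 0.8670) x2=(-2.2144, 0.8475) x3=(1.7120, -0.5694) x4=(0.2615, -1.2601)
step 14: x0=(-0.3988, -1.5632) x1=(-0.6483, 0.8980) x2=(-2.2510, 0.8889) x3=(1.7498, -0.5253) x4=(0.2647, -1.2094)
step 15: x0=(-0.3386, -1.6004) x1=(-0.6740, 0.9288) x2=(-2.2888, 0.9303) x3=(1.7877, -0.4810) x4=(0.2646, -1.1600)
step 16: x0=(-0.2753, -1.6359) x1=(-0.6989, 0.9595) x2=(-2.3280, 0.9717) x3=(1.8257, -0.4364) x4=(0.2614, -1.1121)
step 17: x0=(-0.2092, -1.6694) x1=(-0.7229, 0.9901) x2=(-2.3685, 1.0131) x3=(1.8636, -0.3916) x4=(0.2552, -1.0662)
step 18: x0=(-0.1406, -1.7004) x1=(-0.7461, 1.0205) x2=(-2.4101, 1.0545) x3=(1.9016, -0.3466) x4=(0.2465, -1.0223)
step 19: x0=(-0.0702, -1.7289) x1=(-0.7684, 1.0508) x2=(-2.4530, 1.0959) x3=(1.9396, -0.3014) x4=(0.2358, -0.9807)
step 20: x0=(0.0018, -1.7550) x1=(-0.7900, 1.0808) x2=(-2.4970, 1.1373) x3=(1.9775, -0.2561) x4=(0.2234, -0.9411)
step 21: x0=(0.0748, -1.7786) x1=(-0.8108, 1.1107) x2=(-2.5422, 1.1786) x3=(2.0155, -0.2107) x4=(0.2097, -0.9037)
step 22: x0=(0.1486, -1.7999) x1=(-0.8308, 1.1404) x2=(-2.5884, 1.2200) x3=(2.0534, -0.1652) x4=(0.1950, -0.8680)
step 23: x0=(0.2229, -1.8192) x1=(-0.8501, 1.1698) x2=(-2.6356, 1.2614) x3=(2.0914, -0.1196) x4=(0.1795, -0.8341)
step 24: x0=(0.2974, -1.8365) x1=(-0.8686, 1.1991) x2=(-2.6838, 1.3027) x3=(2.1293, -0.0740) x4=(0.1635, -0.8016)
step 25: x0=(0.3720, -1.8522) x1=(-0.8865, 1.2281) x2=(-2.7330, 1.3441) x3=(2.1671, -0.0283) x4=(0.1471, -0.7704)
step 26: x0=(0.4467, -1.8665) x1=(-0.9036, 1.2569) x2=(-2.7831, 1.3854) x3=(2.2049, 0.0174) x4=(0.1304, -0.7403)
step 27: x0=(0.5213, -1.8794) x1=(-0.9202, 1.2855) x2=(-2.8341, 1.4267) x3=(2.2426, 0.0630) x4=(0.1134, -0.7111)
step 28: x0=(0.5958, -1.8911) x1=(-0.9360, 1.3138) x2=(-2.8859, 1.4680) x3=(2.2803, 0.1087) x4=(0.0963, -0.6826)
step 29: x0=(0.6702, -1.9018) x1=(-0.9513, 1.3419) x2=(-2.9385, 1.5094) x3=(2.3180, 0.1544) x4=(0.0789, -0.6548)
step 30: x0=(0.7445, -1.9116) x1=(-0.9659, 1.3697) x2=(-2.9918, 1.5507) x3=(2.3555, 0.2000) x4=(0.0615, -0.6275)
step 31: x0=(0.8186, -1.9205) x1=(-0.9799, 1.3973) x2=(-3.0459, 1.5920) x3=(2.3931, 0.2456) x4=(0.0438, -0.6007)
step 32: x0=(0.8926, -1.9287) x1=(-0.9934, 1.4246) x2=(-3.1007, 1.6332) x3=(2.4305, 0.2912) x4=(0.0261, -0.5741)
step 33: x0=(0.9664, -1.9363) x1=(-1.0063, 1.4517) x2=(-3.1561, 1.6745) x3=(2.4679, 0.3367) x4=(0.0082, -0.5479)
step 34: x0=(1.0401, -1.9432) x1=(-1.0187, 1.4785) x2=(-3.2122, 1.7158) x3=(2.5052, 0.3821) x4=(-0.0099, -0.5218)
step 35: x0=(1.1137, -1.9496) x1=(-1.0306, 1.5050) x2=(-3.2688, 1.7571) x3=(2.5425, 0.4275) x4=(-0.0280, -0.4959)
step 36: x0=(1.1872, -1.9554) x1=(-1.0419, 1.5313) x2=(-3.3260, 1.7983) x3=(2.5796, 0.4728) x4=(-0.0463, -0.4701)

no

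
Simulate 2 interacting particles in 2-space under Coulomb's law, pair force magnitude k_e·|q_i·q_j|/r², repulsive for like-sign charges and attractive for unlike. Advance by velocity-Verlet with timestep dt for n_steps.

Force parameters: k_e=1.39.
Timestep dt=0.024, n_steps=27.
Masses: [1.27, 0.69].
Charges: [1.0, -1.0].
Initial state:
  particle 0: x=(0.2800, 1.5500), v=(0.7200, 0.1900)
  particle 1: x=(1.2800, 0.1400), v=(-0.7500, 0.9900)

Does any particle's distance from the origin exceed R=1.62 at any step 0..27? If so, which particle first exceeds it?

step 0: x0=(0.2800, 1.5500) x1=(1.2800, 0.1400)
step 1: x0=(0.2973, 1.5545) x1=(1.2619, 0.1639)
step 2: x0=(0.3148, 1.5588) x1=(1.2435, 0.1882)
step 3: x0=(0.3324, 1.5629) x1=(1.2250, 0.2128)
step 4: x0=(0.3501, 1.5668) x1=(1.2061, 0.2377)
step 5: x0=(0.3680, 1.5705) x1=(1.1871, 0.2631)
step 6: x0=(0.3860, 1.5739) x1=(1.1677, 0.2889)
step 7: x0=(0.4042, 1.5772) x1=(1.1481, 0.3151)
step 8: x0=(0.4225, 1.5801) x1=(1.1282, 0.3418)
step 9: x0=(0.4409, 1.5828) x1=(1.1081, 0.3689)
step 10: x0=(0.4595, 1.5852) x1=(1.0876, 0.3967)
step 11: x0=(0.4783, 1.5874) x1=(1.0669, 0.4249)
step 12: x0=(0.4972, 1.5891) x1=(1.0458, 0.4538)
step 13: x0=(0.5163, 1.5906) x1=(1.0245, 0.4833)
step 14: x0=(0.5356, 1.5916) x1=(1.0028, 0.5136)
step 15: x0=(0.5551, 1.5922) x1=(0.9807, 0.5446)
step 16: x0=(0.5748, 1.5924) x1=(0.9583, 0.5765)
step 17: x0=(0.5946, 1.5920) x1=(0.9356, 0.6093)
step 18: x0=(0.6147, 1.5911) x1=(0.9125, 0.6431)
step 19: x0=(0.6349, 1.5896) x1=(0.8891, 0.6780)
step 20: x0=(0.6553, 1.5874) x1=(0.8653, 0.7141)
step 21: x0=(0.6759, 1.5845) x1=(0.8412, 0.7517)
step 22: x0=(0.6967, 1.5807) x1=(0.8168, 0.7908)
step 23: x0=(0.7176, 1.5759) x1=(0.7921, 0.8318)
step 24: x0=(0.7386, 1.5700) x1=(0.7672, 0.8748)
step 25: x0=(0.7597, 1.5628) x1=(0.7422, 0.9202)
step 26: x0=(0.7808, 1.5541) x1=(0.7172, 0.9684)
step 27: x0=(0.8016, 1.5436) x1=(0.6927, 1.0199)

yes, particle 0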